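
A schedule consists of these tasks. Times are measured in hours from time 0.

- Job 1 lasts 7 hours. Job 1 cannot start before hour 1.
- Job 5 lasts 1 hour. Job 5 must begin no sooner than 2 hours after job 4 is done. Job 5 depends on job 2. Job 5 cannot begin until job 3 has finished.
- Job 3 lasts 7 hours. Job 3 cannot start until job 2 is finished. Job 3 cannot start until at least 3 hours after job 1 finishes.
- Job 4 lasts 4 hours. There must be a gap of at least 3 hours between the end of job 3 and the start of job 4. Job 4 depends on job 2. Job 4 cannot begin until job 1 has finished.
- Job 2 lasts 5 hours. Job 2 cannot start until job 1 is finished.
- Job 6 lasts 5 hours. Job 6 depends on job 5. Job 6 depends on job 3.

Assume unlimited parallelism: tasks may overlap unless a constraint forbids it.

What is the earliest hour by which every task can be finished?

35

Job 1 waits on its own release at hour 1, so it starts at hour 1 and finishes at 1 + 7 = hour 8.
Job 2 waits on job 1 (finishes hour 8), so it starts at hour 8 and finishes at 8 + 5 = hour 13.
For job 3: job 2 (finishes hour 13); job 1 (finishes hour 8, plus 3-hour gap → hour 11). Taking the maximum gives a start of hour 13, and it finishes at 13 + 7 = hour 20.
Job 4 cannot start until job 3 (finishes hour 20, plus 3-hour gap → hour 23); job 2 (finishes hour 13); job 1 (finishes hour 8). The controlling bound is hour 23, so job 4 finishes at 23 + 4 = hour 27.
Job 5 cannot start until job 4 (finishes hour 27, plus 2-hour gap → hour 29); job 2 (finishes hour 13); job 3 (finishes hour 20). The controlling bound is hour 29, so job 5 finishes at 29 + 1 = hour 30.
Job 6 cannot start until job 5 (finishes hour 30); job 3 (finishes hour 20). The controlling bound is hour 30, so job 6 finishes at 30 + 5 = hour 35.
All tasks are finished once the last one completes. Finish times: Job 1 at 8, Job 2 at 13, Job 3 at 20, Job 4 at 27, Job 5 at 30, Job 6 at 35. The latest is hour 35.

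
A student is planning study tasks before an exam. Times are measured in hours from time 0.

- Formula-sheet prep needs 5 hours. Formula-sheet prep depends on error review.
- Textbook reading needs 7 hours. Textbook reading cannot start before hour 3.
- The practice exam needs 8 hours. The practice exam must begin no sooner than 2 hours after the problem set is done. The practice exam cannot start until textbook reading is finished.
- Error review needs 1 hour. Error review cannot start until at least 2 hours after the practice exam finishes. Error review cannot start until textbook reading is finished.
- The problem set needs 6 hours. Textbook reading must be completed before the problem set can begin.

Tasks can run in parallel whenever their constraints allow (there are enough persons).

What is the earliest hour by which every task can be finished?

After its own release at hour 3, textbook reading can start at hour 3 and finishes at hour 10.
After textbook reading (finishes hour 10), the problem set can start at hour 10 and finishes at hour 16.
For the practice exam: the problem set (finishes hour 16, plus 2-hour gap → hour 18); textbook reading (finishes hour 10). Taking the maximum gives a start of hour 18, and it finishes at 18 + 8 = hour 26.
Error review needs all of the practice exam (finishes hour 26, plus 2-hour gap → hour 28); textbook reading (finishes hour 10). That puts its earliest start at hour 28; it finishes at 28 + 1 = hour 29.
Formula-sheet prep waits on error review (finishes hour 29), so it starts at hour 29 and finishes at 29 + 5 = hour 34.
All tasks are finished once the last one completes. Finish times: Textbook reading at 10, The problem set at 16, The practice exam at 26, Error review at 29, Formula-sheet prep at 34. The latest is hour 34.

34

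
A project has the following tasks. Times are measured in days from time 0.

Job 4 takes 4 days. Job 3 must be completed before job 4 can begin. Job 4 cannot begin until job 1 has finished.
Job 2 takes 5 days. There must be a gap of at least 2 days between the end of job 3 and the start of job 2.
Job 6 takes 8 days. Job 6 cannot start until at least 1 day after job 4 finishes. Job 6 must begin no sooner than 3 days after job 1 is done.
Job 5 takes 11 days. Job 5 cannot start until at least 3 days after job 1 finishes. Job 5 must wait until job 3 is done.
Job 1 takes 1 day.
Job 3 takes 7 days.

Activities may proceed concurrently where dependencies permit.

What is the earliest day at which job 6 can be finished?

20

Nothing blocks job 3, so it runs from day 0 to day 7.
Job 1 has no prerequisites, so it starts at day 0 and finishes at day 1.
Job 4 needs all of job 3 (finishes day 7); job 1 (finishes day 1). That puts its earliest start at day 7; it finishes at 7 + 4 = day 11.
Job 6 has to wait for job 4 (finishes day 11, plus 1-day gap → day 12); job 1 (finishes day 1, plus 3-day gap → day 4). The latest of these is day 12, so job 6 runs day 12 to 12 + 8 = day 20.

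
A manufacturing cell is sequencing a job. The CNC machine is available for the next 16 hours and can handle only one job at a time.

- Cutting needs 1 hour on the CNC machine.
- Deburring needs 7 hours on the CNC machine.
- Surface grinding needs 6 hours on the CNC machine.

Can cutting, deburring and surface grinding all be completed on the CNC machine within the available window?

Yes

Running back to back, the jobs need 1 + 7 + 6 = 14 hours on the CNC machine.
Since 14 ≤ 16, they fit within the window.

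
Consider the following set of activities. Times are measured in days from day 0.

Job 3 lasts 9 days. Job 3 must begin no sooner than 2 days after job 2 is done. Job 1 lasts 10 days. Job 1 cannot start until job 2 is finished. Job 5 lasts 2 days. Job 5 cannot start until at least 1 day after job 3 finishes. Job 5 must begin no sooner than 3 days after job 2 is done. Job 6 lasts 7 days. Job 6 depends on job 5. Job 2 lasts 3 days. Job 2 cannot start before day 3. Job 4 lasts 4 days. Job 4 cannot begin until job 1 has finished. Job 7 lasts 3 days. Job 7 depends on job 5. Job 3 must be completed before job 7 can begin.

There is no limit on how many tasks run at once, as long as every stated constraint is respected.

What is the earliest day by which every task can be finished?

After its own release at day 3, job 2 can start at day 3 and finishes at day 6.
Job 3 cannot begin until job 2 (finishes day 6, plus 2-day gap → day 8). It runs from day 8 to 8 + 9 = day 17.
Job 5 has to wait for job 3 (finishes day 17, plus 1-day gap → day 18); job 2 (finishes day 6, plus 3-day gap → day 9). The latest of these is day 18, so job 5 runs day 18 to 18 + 2 = day 20.
Job 7 cannot start until job 5 (finishes day 20); job 3 (finishes day 17). The controlling bound is day 20, so job 7 finishes at 20 + 3 = day 23.
Job 6 waits on job 5 (finishes day 20), so it starts at day 20 and finishes at 20 + 7 = day 27.
Job 1 waits on job 2 (finishes day 6), so it starts at day 6 and finishes at 6 + 10 = day 16.
Job 4 cannot begin until job 1 (finishes day 16). It runs from day 16 to 16 + 4 = day 20.
All tasks are finished once the last one completes. Finish times: Job 1 at 16, Job 2 at 6, Job 3 at 17, Job 4 at 20, Job 5 at 20, Job 6 at 27, Job 7 at 23. The latest is day 27.

27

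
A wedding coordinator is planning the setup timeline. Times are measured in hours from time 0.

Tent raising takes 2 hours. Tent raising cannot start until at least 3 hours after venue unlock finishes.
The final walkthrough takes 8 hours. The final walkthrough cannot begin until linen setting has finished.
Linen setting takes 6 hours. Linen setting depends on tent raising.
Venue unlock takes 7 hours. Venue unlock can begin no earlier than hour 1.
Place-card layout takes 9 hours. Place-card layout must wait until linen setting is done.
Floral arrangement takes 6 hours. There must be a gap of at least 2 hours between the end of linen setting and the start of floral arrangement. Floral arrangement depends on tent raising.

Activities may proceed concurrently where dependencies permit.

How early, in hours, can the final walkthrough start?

19

After its own release at hour 1, venue unlock can start at hour 1 and finishes at hour 8.
Tent raising waits on venue unlock (finishes hour 8, plus 3-hour gap → hour 11), so it starts at hour 11 and finishes at 11 + 2 = hour 13.
Linen setting cannot begin until tent raising (finishes hour 13). It runs from hour 13 to 13 + 6 = hour 19.
The final walkthrough waits on linen setting (finishes hour 19), so the earliest it can start is hour 19.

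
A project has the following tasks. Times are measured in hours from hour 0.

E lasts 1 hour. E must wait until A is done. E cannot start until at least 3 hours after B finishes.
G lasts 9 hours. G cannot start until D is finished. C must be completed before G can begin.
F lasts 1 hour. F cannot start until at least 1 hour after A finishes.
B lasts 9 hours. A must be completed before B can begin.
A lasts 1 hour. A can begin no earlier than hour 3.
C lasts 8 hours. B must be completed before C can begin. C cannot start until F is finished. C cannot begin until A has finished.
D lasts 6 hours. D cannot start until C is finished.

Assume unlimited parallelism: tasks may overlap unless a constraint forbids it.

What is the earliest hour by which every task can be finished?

A waits on its own release at hour 3, so it starts at hour 3 and finishes at 3 + 1 = hour 4.
After A (finishes hour 4, plus 1-hour gap → hour 5), F can start at hour 5 and finishes at hour 6.
B cannot begin until A (finishes hour 4). It runs from hour 4 to 4 + 9 = hour 13.
E needs all of A (finishes hour 4); B (finishes hour 13, plus 3-hour gap → hour 16). That puts its earliest start at hour 16; it finishes at 16 + 1 = hour 17.
C has to wait for B (finishes hour 13); F (finishes hour 6); A (finishes hour 4). The latest of these is hour 13, so C runs hour 13 to 13 + 8 = hour 21.
D waits on C (finishes hour 21), so it starts at hour 21 and finishes at 21 + 6 = hour 27.
G cannot start until D (finishes hour 27); C (finishes hour 21). The controlling bound is hour 27, so G finishes at 27 + 9 = hour 36.
All tasks are finished once the last one completes. Finish times: A at 4, B at 13, C at 21, D at 27, E at 17, F at 6, G at 36. The latest is hour 36.

36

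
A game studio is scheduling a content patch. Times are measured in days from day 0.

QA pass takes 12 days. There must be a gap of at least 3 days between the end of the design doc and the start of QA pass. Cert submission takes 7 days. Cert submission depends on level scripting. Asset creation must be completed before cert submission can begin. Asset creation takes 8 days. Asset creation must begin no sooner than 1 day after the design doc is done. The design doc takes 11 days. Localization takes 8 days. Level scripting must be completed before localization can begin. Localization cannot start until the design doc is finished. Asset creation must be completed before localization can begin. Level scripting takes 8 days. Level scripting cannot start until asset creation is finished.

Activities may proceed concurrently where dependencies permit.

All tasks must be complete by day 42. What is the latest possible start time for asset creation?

Localization has no dependents, so it just needs to finish by day 42. Starting by 42 − 8 = day 34 achieves that.
Nothing follows cert submission; the deadline of day 42 is its only limit. It must start by 42 − 7 = day 35.
For level scripting: localization (must start by day 34); cert submission (must start by day 35). The most restrictive is day 34; with an 8-day duration, level scripting must start by day 26.
Asset creation feeds level scripting (must start by day 26); localization (must start by day 34); cert submission (must start by day 35). Taking the minimum, asset creation must finish by day 26 and start by 26 − 8 = day 18.

18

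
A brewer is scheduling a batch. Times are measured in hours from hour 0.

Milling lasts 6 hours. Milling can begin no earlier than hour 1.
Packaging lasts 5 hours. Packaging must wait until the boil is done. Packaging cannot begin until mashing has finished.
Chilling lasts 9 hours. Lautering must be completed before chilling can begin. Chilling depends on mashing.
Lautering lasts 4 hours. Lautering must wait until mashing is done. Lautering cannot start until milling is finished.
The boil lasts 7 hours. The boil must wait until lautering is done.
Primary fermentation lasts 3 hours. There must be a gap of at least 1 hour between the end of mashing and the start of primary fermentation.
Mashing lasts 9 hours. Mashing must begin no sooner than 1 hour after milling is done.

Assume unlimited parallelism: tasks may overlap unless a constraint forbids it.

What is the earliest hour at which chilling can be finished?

30

After its own release at hour 1, milling can start at hour 1 and finishes at hour 7.
After milling (finishes hour 7, plus 1-hour gap → hour 8), mashing can start at hour 8 and finishes at hour 17.
Lautering has to wait for mashing (finishes hour 17); milling (finishes hour 7). The latest of these is hour 17, so lautering runs hour 17 to 17 + 4 = hour 21.
Chilling has to wait for lautering (finishes hour 21); mashing (finishes hour 17). The latest of these is hour 21, so chilling runs hour 21 to 21 + 9 = hour 30.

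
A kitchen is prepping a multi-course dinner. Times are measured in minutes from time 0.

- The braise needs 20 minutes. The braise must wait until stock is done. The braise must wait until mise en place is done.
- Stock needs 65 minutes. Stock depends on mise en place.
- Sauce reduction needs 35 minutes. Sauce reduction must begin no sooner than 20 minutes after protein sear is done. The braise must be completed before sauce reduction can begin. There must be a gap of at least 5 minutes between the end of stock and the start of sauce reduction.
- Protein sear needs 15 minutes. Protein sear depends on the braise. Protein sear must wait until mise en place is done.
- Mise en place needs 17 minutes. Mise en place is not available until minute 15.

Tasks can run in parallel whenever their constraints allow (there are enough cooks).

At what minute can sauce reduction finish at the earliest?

187

Mise en place cannot begin until its own release at minute 15. It runs from minute 15 to 15 + 17 = minute 32.
Stock cannot begin until mise en place (finishes minute 32). It runs from minute 32 to 32 + 65 = minute 97.
The braise has to wait for stock (finishes minute 97); mise en place (finishes minute 32). The latest of these is minute 97, so the braise runs minute 97 to 97 + 20 = minute 117.
Protein sear cannot start until the braise (finishes minute 117); mise en place (finishes minute 32). The controlling bound is minute 117, so protein sear finishes at 117 + 15 = minute 132.
For sauce reduction: protein sear (finishes minute 132, plus 20-minute gap → minute 152); the braise (finishes minute 117); stock (finishes minute 97, plus 5-minute gap → minute 102). Taking the maximum gives a start of minute 152, and it finishes at 152 + 35 = minute 187.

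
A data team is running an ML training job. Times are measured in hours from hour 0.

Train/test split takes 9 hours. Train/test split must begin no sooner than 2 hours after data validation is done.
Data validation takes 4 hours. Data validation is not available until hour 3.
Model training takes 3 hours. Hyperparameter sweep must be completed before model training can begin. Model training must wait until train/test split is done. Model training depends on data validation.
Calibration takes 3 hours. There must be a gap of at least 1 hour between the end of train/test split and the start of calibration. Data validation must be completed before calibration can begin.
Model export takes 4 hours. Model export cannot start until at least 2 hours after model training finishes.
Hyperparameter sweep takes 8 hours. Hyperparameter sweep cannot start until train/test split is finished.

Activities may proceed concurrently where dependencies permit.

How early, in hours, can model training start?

After its own release at hour 3, data validation can start at hour 3 and finishes at hour 7.
Train/test split waits on data validation (finishes hour 7, plus 2-hour gap → hour 9), so it starts at hour 9 and finishes at 9 + 9 = hour 18.
Hyperparameter sweep waits on train/test split (finishes hour 18), so it starts at hour 18 and finishes at 18 + 8 = hour 26.
Model training waits on hyperparameter sweep (finishes hour 26); train/test split (finishes hour 18); data validation (finishes hour 7). The latest of these is hour 26, which is the earliest model training can start.

26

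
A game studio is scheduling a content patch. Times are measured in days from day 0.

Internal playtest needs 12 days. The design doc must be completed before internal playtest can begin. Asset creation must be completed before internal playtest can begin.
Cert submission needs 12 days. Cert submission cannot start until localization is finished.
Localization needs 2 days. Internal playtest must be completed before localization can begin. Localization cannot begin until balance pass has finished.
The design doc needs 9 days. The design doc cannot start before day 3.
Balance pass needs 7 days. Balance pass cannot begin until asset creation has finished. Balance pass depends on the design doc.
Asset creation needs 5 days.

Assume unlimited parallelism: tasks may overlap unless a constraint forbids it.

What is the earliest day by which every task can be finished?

Asset creation can start immediately at day 0; it finishes at day 5.
The design doc cannot begin until its own release at day 3. It runs from day 3 to 3 + 9 = day 12.
Balance pass has to wait for asset creation (finishes day 5); the design doc (finishes day 12). The latest of these is day 12, so balance pass runs day 12 to 12 + 7 = day 19.
Internal playtest cannot start until the design doc (finishes day 12); asset creation (finishes day 5). The controlling bound is day 12, so internal playtest finishes at 12 + 12 = day 24.
Localization needs all of internal playtest (finishes day 24); balance pass (finishes day 19). That puts its earliest start at day 24; it finishes at 24 + 2 = day 26.
Cert submission cannot begin until localization (finishes day 26). It runs from day 26 to 26 + 12 = day 38.
All tasks are finished once the last one completes. Finish times: The design doc at 12, Asset creation at 5, Internal playtest at 24, Balance pass at 19, Localization at 26, Cert submission at 38. The latest is day 38.

38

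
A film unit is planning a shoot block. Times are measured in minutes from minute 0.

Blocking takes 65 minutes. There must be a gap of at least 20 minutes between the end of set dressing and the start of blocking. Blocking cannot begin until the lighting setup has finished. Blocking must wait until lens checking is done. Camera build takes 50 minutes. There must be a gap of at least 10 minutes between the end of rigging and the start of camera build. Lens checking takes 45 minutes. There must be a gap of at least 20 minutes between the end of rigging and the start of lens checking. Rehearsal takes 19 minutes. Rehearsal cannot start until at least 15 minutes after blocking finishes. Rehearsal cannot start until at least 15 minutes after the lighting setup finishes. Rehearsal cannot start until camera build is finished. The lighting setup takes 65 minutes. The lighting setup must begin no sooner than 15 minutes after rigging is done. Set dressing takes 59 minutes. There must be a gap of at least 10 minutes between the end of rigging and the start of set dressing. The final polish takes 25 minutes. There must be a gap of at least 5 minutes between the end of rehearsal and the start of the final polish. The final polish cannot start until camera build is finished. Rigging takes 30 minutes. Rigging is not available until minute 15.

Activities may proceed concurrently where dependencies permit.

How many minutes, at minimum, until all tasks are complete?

263

Rigging waits on its own release at minute 15, so it starts at minute 15 and finishes at 15 + 30 = minute 45.
After rigging (finishes minute 45, plus 20-minute gap → minute 65), lens checking can start at minute 65 and finishes at minute 110.
After rigging (finishes minute 45, plus 10-minute gap → minute 55), camera build can start at minute 55 and finishes at minute 105.
The lighting setup cannot begin until rigging (finishes minute 45, plus 15-minute gap → minute 60). It runs from minute 60 to 60 + 65 = minute 125.
Set dressing cannot begin until rigging (finishes minute 45, plus 10-minute gap → minute 55). It runs from minute 55 to 55 + 59 = minute 114.
Blocking has to wait for set dressing (finishes minute 114, plus 20-minute gap → minute 134); the lighting setup (finishes minute 125); lens checking (finishes minute 110). The latest of these is minute 134, so blocking runs minute 134 to 134 + 65 = minute 199.
For rehearsal: blocking (finishes minute 199, plus 15-minute gap → minute 214); the lighting setup (finishes minute 125, plus 15-minute gap → minute 140); camera build (finishes minute 105). Taking the maximum gives a start of minute 214, and it finishes at 214 + 19 = minute 233.
The final polish has to wait for rehearsal (finishes minute 233, plus 5-minute gap → minute 238); camera build (finishes minute 105). The latest of these is minute 238, so the final polish runs minute 238 to 238 + 25 = minute 263.
All tasks are finished once the last one completes. Finish times: Rigging at 45, Set dressing at 114, The lighting setup at 125, Camera build at 105, Lens checking at 110, Blocking at 199, Rehearsal at 233, The final polish at 263. The latest is minute 263.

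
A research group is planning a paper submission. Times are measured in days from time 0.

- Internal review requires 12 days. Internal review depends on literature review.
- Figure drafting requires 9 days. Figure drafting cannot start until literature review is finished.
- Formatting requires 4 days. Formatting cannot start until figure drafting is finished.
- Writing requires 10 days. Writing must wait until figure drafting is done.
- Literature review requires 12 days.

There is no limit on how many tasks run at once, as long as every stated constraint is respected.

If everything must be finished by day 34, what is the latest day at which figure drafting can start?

Nothing follows writing; the deadline of day 34 is its only limit. It must start by 34 − 10 = day 24.
Formatting must finish by day 34; it takes 4 days, so it must start by 34 − 4 = day 30.
For figure drafting: writing (must start by day 24); formatting (must start by day 30). The most restrictive is day 24; with a 9-day duration, figure drafting must start by day 15.

15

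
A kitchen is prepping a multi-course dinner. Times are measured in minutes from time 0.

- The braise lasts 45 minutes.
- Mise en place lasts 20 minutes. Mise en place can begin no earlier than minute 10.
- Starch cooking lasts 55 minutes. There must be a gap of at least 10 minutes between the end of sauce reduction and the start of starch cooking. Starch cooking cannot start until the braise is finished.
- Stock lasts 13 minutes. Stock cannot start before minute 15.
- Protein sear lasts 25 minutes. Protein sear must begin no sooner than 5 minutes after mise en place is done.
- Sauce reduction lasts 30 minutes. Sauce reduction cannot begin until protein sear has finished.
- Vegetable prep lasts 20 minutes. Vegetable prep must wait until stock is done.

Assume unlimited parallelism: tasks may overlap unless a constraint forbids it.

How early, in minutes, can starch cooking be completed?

155

Nothing blocks the braise, so it runs from minute 0 to minute 45.
Mise en place cannot begin until its own release at minute 10. It runs from minute 10 to 10 + 20 = minute 30.
Protein sear cannot begin until mise en place (finishes minute 30, plus 5-minute gap → minute 35). It runs from minute 35 to 35 + 25 = minute 60.
After protein sear (finishes minute 60), sauce reduction can start at minute 60 and finishes at minute 90.
Starch cooking has to wait for sauce reduction (finishes minute 90, plus 10-minute gap → minute 100); the braise (finishes minute 45). The latest of these is minute 100, so starch cooking runs minute 100 to 100 + 55 = minute 155.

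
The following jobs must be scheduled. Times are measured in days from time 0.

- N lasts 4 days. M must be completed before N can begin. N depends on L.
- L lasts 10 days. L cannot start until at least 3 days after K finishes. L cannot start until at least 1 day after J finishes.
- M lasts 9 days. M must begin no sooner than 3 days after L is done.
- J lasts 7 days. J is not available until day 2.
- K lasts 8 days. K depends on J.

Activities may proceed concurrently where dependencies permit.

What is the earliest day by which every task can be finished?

46

After its own release at day 2, J can start at day 2 and finishes at day 9.
After J (finishes day 9), K can start at day 9 and finishes at day 17.
L needs all of K (finishes day 17, plus 3-day gap → day 20); J (finishes day 9, plus 1-day gap → day 10). That puts its earliest start at day 20; it finishes at 20 + 10 = day 30.
M waits on L (finishes day 30, plus 3-day gap → day 33), so it starts at day 33 and finishes at 33 + 9 = day 42.
For N: M (finishes day 42); L (finishes day 30). Taking the maximum gives a start of day 42, and it finishes at 42 + 4 = day 46.
All tasks are finished once the last one completes. Finish times: J at 9, K at 17, L at 30, M at 42, N at 46. The latest is day 46.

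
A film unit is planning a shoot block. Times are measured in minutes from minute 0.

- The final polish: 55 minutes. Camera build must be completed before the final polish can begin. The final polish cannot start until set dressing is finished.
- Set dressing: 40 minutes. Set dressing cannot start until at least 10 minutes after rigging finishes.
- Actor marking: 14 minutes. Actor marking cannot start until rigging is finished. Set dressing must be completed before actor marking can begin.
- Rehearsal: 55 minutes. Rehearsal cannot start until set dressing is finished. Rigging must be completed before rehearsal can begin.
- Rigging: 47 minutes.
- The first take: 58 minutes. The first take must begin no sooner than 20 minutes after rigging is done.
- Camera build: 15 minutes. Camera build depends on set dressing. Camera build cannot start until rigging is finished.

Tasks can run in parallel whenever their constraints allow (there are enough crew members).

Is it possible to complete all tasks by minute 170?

Yes

Rigging can start immediately at minute 0; it finishes at minute 47.
The first take waits on rigging (finishes minute 47, plus 20-minute gap → minute 67), so it starts at minute 67 and finishes at 67 + 58 = minute 125.
Set dressing cannot begin until rigging (finishes minute 47, plus 10-minute gap → minute 57). It runs from minute 57 to 57 + 40 = minute 97.
Rehearsal needs all of set dressing (finishes minute 97); rigging (finishes minute 47). That puts its earliest start at minute 97; it finishes at 97 + 55 = minute 152.
Actor marking needs all of rigging (finishes minute 47); set dressing (finishes minute 97). That puts its earliest start at minute 97; it finishes at 97 + 14 = minute 111.
Camera build has to wait for set dressing (finishes minute 97); rigging (finishes minute 47). The latest of these is minute 97, so camera build runs minute 97 to 97 + 15 = minute 112.
The final polish needs all of camera build (finishes minute 112); set dressing (finishes minute 97). That puts its earliest start at minute 112; it finishes at 112 + 55 = minute 167.
Every task is finished by minute 167, which is no later than the deadline of 170, so the schedule is feasible.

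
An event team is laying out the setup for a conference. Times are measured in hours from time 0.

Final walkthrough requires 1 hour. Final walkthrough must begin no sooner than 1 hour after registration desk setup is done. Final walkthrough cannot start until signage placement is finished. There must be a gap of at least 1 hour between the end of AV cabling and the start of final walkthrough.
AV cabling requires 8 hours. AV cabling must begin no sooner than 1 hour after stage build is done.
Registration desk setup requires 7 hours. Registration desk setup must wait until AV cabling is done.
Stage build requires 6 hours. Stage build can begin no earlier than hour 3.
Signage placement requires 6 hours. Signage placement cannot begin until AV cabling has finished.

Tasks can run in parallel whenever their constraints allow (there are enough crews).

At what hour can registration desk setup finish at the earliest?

25

After its own release at hour 3, stage build can start at hour 3 and finishes at hour 9.
AV cabling cannot begin until stage build (finishes hour 9, plus 1-hour gap → hour 10). It runs from hour 10 to 10 + 8 = hour 18.
After AV cabling (finishes hour 18), registration desk setup can start at hour 18 and finishes at hour 25.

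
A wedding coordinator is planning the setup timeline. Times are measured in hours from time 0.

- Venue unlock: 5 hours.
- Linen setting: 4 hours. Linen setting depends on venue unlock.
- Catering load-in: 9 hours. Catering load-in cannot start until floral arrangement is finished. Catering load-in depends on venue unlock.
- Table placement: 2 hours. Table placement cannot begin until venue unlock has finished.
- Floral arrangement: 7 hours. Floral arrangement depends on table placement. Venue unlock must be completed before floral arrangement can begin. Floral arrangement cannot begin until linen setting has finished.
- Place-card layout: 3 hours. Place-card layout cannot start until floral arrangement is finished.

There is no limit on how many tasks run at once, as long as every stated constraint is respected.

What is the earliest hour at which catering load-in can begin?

Nothing blocks venue unlock, so it runs from hour 0 to hour 5.
After venue unlock (finishes hour 5), linen setting can start at hour 5 and finishes at hour 9.
After venue unlock (finishes hour 5), table placement can start at hour 5 and finishes at hour 7.
Floral arrangement needs all of table placement (finishes hour 7); venue unlock (finishes hour 5); linen setting (finishes hour 9). That puts its earliest start at hour 9; it finishes at 9 + 7 = hour 16.
Catering load-in waits on floral arrangement (finishes hour 16); venue unlock (finishes hour 5). The latest of these is hour 16, which is the earliest catering load-in can start.

16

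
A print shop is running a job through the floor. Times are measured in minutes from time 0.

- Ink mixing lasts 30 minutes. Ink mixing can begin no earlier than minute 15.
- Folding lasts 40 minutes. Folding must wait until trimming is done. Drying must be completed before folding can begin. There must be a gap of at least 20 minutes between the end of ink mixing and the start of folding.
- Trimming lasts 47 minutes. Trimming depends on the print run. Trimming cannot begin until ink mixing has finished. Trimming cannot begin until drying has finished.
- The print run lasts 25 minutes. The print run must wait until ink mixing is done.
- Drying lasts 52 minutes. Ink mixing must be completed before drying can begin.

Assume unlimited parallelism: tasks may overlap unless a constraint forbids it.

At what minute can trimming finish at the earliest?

After its own release at minute 15, ink mixing can start at minute 15 and finishes at minute 45.
Drying waits on ink mixing (finishes minute 45), so it starts at minute 45 and finishes at 45 + 52 = minute 97.
The print run cannot begin until ink mixing (finishes minute 45). It runs from minute 45 to 45 + 25 = minute 70.
Trimming needs all of the print run (finishes minute 70); ink mixing (finishes minute 45); drying (finishes minute 97). That puts its earliest start at minute 97; it finishes at 97 + 47 = minute 144.

144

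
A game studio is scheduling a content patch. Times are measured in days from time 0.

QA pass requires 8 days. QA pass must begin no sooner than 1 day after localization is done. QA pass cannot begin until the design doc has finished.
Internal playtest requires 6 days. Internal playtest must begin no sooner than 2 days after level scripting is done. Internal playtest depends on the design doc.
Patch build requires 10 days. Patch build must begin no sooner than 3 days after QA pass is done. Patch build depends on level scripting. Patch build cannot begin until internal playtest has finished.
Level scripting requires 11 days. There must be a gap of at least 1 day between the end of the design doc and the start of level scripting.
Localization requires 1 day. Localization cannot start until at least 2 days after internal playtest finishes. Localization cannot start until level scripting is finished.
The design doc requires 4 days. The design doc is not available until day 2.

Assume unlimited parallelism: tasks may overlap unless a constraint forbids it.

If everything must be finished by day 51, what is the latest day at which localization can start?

To finish by day 51, patch build (duration 10) must start no later than day 41.
QA pass feeds into patch build (must start by day 41, minus 3-day gap → day 38); so QA pass must finish by day 38 and therefore start by day 30.
Localization feeds into QA pass (must start by day 30, minus 1-day gap → day 29); so localization must finish by day 29 and therefore start by day 28.

28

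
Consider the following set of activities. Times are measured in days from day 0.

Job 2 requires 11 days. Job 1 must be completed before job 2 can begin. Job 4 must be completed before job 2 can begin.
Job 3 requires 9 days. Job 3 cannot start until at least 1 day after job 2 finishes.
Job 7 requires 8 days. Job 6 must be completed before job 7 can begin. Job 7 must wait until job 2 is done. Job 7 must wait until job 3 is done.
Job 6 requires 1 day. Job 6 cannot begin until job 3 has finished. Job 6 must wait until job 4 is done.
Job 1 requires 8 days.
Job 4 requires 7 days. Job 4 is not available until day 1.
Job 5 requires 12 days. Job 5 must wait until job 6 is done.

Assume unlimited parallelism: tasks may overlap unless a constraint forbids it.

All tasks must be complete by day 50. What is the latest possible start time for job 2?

Nothing follows job 5; the deadline of day 50 is its only limit. It must start by 50 − 12 = day 38.
Job 7 has no dependents, so it just needs to finish by day 50. Starting by 50 − 8 = day 42 achieves that.
Job 6 has several dependents: job 5 (must start by day 38); job 7 (must start by day 42). The earliest of those limits is day 38, so job 6 must start by 38 − 1 = day 37.
Job 3 has several dependents: job 6 (must start by day 37); job 7 (must start by day 42). The earliest of those limits is day 37, so job 3 must start by 37 − 9 = day 28.
Job 2 must finish in time for job 3 (must start by day 28, minus 1-day gap → day 27); job 7 (must start by day 42). The tightest is day 27, so job 2 must start by 27 − 11 = day 16.

16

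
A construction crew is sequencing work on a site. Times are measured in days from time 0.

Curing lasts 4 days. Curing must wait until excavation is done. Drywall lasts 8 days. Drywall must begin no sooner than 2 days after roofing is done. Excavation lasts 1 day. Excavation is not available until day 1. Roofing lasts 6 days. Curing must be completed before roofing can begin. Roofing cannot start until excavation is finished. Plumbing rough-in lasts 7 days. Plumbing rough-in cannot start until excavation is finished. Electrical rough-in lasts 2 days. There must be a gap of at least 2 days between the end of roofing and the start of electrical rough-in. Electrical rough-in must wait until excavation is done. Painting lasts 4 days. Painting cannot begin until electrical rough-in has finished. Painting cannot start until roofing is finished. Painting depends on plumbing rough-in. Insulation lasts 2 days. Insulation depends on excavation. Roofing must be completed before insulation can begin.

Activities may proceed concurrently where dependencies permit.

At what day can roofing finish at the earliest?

Excavation cannot begin until its own release at day 1. It runs from day 1 to 1 + 1 = day 2.
After excavation (finishes day 2), curing can start at day 2 and finishes at day 6.
For roofing: curing (finishes day 6); excavation (finishes day 2). Taking the maximum gives a start of day 6, and it finishes at 6 + 6 = day 12.

12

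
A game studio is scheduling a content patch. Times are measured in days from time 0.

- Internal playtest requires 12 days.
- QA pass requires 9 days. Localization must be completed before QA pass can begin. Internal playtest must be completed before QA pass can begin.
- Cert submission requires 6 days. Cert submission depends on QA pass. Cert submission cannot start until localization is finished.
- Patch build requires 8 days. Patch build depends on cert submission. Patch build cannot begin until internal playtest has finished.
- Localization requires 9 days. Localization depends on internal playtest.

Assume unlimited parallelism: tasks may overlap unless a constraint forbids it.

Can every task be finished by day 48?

Internal playtest can start immediately at day 0; it finishes at day 12.
Localization cannot begin until internal playtest (finishes day 12). It runs from day 12 to 12 + 9 = day 21.
QA pass cannot start until localization (finishes day 21); internal playtest (finishes day 12). The controlling bound is day 21, so QA pass finishes at 21 + 9 = day 30.
Cert submission has to wait for QA pass (finishes day 30); localization (finishes day 21). The latest of these is day 30, so cert submission runs day 30 to 30 + 6 = day 36.
For patch build: cert submission (finishes day 36); internal playtest (finishes day 12). Taking the maximum gives a start of day 36, and it finishes at 36 + 8 = day 44.
Every task is finished by day 44, which is no later than the deadline of 48, so the schedule is feasible.

Yes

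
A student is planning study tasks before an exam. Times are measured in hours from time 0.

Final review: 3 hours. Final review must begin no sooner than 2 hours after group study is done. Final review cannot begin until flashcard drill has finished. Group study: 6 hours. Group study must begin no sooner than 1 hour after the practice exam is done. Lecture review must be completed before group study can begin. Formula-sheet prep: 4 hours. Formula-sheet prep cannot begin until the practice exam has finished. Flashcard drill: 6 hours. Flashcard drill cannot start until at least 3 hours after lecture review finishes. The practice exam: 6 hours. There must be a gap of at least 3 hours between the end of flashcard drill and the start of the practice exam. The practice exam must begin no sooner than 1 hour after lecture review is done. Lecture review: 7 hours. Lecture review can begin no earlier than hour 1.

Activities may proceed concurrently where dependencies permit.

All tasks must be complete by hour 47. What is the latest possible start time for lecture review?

Final review has no dependents, so it just needs to finish by hour 47. Starting by 47 − 3 = hour 44 achieves that.
Group study has to be done before final review (must start by hour 44, minus 2-hour gap → hour 42). That means finishing by hour 42, i.e. starting by 42 − 6 = hour 36.
To finish by hour 47, formula-sheet prep (duration 4) must start no later than hour 43.
For the practice exam: group study (must start by hour 36, minus 1-hour gap → hour 35); formula-sheet prep (must start by hour 43). The most restrictive is hour 35; with a 6-hour duration, the practice exam must start by hour 29.
Flashcard drill has several dependents: the practice exam (must start by hour 29, minus 3-hour gap → hour 26); final review (must start by hour 44). The earliest of those limits is hour 26, so flashcard drill must start by 26 − 6 = hour 20.
Lecture review feeds flashcard drill (must start by hour 20, minus 3-hour gap → hour 17); the practice exam (must start by hour 29, minus 1-hour gap → hour 28); group study (must start by hour 36). Taking the minimum, lecture review must finish by hour 17 and start by 17 − 7 = hour 10.

10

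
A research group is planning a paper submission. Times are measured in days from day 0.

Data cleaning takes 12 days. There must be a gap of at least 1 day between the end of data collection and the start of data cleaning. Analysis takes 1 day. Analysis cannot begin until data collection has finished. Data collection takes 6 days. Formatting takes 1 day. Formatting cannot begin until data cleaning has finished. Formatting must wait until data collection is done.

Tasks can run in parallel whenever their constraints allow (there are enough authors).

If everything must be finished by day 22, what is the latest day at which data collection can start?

Formatting has no dependents, so it just needs to finish by day 22. Starting by 22 − 1 = day 21 achieves that.
Since formatting (must start by day 21) depends on it, data cleaning must finish by day 21. Backing off its 12-day duration gives a latest start of day 9.
Nothing follows analysis; the deadline of day 22 is its only limit. It must start by 22 − 1 = day 21.
For data collection: data cleaning (must start by day 9, minus 1-day gap → day 8); analysis (must start by day 21); formatting (must start by day 21). The most restrictive is day 8; with a 6-day duration, data collection must start by day 2.

2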